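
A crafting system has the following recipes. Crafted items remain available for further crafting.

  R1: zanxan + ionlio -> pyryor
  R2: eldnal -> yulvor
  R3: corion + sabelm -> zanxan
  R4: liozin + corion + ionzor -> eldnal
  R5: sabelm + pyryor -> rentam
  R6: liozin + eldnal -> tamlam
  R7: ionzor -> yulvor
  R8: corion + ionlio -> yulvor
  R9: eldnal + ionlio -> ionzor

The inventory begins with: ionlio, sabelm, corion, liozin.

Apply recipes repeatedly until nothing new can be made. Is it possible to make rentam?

corion + sabelm -> zanxan (R3).
Using R1, zanxan and ionlio make pyryor.
sabelm + pyryor -> rentam (R5).

Yes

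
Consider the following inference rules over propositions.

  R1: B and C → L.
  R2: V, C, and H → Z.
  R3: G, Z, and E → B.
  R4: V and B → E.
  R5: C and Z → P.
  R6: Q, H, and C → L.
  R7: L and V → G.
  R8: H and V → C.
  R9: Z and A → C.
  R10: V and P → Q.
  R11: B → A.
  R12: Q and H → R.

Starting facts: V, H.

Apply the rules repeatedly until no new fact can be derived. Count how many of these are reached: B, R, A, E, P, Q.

3

From H and V, R8 gives C.
From V, C, and H, R2 gives Z.
C and Z hold, so P follows (R5).
From V and P, R10 gives Q.
From Q and H, R12 gives R.
B would need G, Z, and E (R3), but E is never established.
R: reached.
A would need B (R11), but B is never established.
E would need V and B (R4), but B is never established.
P: reached.
Q: reached.
Reached: R, P, and Q — 3 of the 6.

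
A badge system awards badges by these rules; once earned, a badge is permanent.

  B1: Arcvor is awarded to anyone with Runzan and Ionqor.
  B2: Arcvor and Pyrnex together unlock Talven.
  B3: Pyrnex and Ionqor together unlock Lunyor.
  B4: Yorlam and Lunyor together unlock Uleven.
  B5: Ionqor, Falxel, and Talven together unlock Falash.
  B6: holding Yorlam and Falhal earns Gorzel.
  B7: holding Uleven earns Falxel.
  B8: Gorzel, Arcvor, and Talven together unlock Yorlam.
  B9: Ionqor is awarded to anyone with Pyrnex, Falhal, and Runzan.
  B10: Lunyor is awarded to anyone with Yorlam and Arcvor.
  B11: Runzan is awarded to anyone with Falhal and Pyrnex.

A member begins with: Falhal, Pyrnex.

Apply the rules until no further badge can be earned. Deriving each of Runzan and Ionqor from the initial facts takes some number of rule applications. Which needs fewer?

Runzan: With Falhal and Pyrnex, Runzan is earned (B11). [1 rule application]
Ionqor: With Falhal and Pyrnex, Runzan is earned (B11). With Pyrnex, Falhal, and Runzan, Ionqor is earned (B9). [2 rule applications]
Runzan needs fewer.

Runzan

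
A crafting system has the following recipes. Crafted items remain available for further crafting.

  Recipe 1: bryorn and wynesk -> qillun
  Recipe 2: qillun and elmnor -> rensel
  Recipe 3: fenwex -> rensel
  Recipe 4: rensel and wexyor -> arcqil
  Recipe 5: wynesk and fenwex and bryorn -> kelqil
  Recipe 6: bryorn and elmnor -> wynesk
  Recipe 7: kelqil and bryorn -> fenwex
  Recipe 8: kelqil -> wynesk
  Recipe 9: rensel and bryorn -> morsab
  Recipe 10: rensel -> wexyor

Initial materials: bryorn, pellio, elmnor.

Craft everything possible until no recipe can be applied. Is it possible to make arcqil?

bryorn and elmnor -> wynesk (Recipe 6).
bryorn and wynesk -> qillun (Recipe 1).
qillun and elmnor -> rensel (Recipe 2).
rensel -> wexyor (Recipe 10).
rensel and wexyor -> arcqil (Recipe 4).

Yes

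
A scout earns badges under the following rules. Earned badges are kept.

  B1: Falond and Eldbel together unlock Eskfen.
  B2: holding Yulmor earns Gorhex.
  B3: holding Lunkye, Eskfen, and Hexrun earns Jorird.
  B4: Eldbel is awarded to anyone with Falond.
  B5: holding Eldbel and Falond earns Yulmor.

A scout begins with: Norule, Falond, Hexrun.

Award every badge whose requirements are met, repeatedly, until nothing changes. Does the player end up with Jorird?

No

Jorird would need Lunkye, Eskfen, and Hexrun (B3), but Lunkye is never earned.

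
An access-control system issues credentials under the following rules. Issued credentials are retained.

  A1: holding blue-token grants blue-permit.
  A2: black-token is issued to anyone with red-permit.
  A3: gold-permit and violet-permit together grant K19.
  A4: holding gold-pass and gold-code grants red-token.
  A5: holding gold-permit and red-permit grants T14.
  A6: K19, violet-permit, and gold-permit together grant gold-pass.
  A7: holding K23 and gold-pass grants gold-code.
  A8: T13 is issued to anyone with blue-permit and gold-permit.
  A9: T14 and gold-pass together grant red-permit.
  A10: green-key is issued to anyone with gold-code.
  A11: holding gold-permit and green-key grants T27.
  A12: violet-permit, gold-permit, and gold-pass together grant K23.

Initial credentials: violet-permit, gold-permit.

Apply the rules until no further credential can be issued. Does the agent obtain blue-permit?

No

blue-permit would need blue-token (A1), but blue-token is never granted.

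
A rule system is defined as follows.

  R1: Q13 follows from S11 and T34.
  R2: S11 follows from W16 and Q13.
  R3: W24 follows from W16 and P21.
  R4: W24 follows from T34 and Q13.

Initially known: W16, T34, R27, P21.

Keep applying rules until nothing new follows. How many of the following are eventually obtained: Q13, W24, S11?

1

From W16 and P21, R3 gives W24.
Q13 would need S11 and T34 (R1), but S11 is never established.
W24: reached.
S11 would need W16 and Q13 (R2), but Q13 is never established.
Reached: W24 — 1 of the 3.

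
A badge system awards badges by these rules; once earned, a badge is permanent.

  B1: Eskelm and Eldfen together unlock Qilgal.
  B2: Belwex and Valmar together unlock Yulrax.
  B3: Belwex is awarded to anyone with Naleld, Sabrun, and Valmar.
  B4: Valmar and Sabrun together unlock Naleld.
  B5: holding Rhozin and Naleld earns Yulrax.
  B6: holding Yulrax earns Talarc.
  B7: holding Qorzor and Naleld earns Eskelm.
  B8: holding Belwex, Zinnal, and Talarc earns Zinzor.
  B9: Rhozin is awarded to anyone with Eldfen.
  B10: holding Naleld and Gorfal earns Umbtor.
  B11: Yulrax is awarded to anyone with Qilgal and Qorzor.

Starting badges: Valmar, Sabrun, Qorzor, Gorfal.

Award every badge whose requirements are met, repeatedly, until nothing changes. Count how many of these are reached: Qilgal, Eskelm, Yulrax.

With Valmar and Sabrun, Naleld is earned (B4).
With Qorzor and Naleld, Eskelm is earned (B7).
With Naleld, Sabrun, and Valmar, Belwex is earned (B3).
With Belwex and Valmar, Yulrax is earned (B2).
Qilgal would need Eskelm and Eldfen (B1), but Eldfen is never earned.
Eskelm: reached.
Yulrax: reached.
Reached: Eskelm and Yulrax — 2 of the 3.

2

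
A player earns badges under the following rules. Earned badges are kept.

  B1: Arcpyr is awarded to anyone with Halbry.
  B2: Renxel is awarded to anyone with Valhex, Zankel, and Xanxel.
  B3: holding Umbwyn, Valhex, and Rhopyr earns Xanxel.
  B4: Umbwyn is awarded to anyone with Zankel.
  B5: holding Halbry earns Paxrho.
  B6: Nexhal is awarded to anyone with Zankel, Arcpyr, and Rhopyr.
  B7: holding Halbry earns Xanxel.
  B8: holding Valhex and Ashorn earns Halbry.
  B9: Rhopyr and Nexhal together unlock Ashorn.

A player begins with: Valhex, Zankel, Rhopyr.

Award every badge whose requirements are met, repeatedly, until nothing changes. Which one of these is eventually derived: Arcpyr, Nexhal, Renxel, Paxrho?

With Zankel, Umbwyn is earned (B4).
With Umbwyn, Valhex, and Rhopyr, Xanxel is earned (B3).
With Valhex, Zankel, and Xanxel, Renxel is earned (B2).
Arcpyr would need Halbry (B1), but Halbry is never earned. Paxrho would need Halbry (B5), but Halbry is never earned. Nexhal would need Zankel, Arcpyr, and Rhopyr (B6), but Arcpyr is never earned.

Renxel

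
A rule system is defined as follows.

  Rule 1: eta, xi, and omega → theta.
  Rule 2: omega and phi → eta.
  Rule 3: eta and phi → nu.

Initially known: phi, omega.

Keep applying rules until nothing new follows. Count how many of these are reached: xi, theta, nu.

From omega and phi, Rule 2 gives eta.
From eta and phi, Rule 3 gives nu.
No rule produces xi, and it is not given.
theta would need eta, xi, and omega (Rule 1), but xi is never established.
nu: reached.
Reached: nu — 1 of the 3.

1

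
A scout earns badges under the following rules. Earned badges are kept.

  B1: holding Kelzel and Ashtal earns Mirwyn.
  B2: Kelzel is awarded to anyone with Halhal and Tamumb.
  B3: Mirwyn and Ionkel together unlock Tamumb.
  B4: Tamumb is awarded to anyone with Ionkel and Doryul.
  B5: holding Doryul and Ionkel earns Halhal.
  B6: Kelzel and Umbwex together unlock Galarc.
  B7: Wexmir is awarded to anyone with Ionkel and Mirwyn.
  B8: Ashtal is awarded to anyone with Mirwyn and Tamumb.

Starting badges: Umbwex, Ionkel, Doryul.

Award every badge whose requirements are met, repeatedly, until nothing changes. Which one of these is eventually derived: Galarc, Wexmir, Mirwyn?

With Doryul and Ionkel, Halhal is earned (B5).
With Ionkel and Doryul, Tamumb is earned (B4).
With Halhal and Tamumb, Kelzel is earned (B2).
With Kelzel and Umbwex, Galarc is earned (B6).
Wexmir would need Ionkel and Mirwyn (B7), but Mirwyn is never earned. Mirwyn would need Kelzel and Ashtal (B1), but Ashtal is never earned.

Galarc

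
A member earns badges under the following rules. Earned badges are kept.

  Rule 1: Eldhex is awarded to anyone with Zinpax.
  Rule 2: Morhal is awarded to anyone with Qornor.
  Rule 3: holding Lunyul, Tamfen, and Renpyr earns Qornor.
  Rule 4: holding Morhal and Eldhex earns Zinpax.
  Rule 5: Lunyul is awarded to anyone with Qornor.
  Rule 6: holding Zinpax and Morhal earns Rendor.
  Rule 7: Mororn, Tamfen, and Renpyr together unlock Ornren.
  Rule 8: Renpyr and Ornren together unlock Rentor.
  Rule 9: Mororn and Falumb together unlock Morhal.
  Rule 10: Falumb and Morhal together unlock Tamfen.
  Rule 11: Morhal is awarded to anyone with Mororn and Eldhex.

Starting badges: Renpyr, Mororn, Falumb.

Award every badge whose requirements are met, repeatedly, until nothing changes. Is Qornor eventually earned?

No

Qornor would need Lunyul, Tamfen, and Renpyr (Rule 3), but Lunyul is never earned.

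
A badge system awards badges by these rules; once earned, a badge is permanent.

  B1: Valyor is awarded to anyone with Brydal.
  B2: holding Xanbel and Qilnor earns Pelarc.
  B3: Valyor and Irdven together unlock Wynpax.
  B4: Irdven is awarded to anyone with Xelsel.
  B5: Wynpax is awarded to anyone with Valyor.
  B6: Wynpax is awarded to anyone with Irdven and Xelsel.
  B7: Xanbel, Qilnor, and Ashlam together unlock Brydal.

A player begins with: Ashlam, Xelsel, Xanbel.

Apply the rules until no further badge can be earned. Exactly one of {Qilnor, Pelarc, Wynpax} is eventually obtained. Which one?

With Xelsel, Irdven is earned (B4).
With Irdven and Xelsel, Wynpax is earned (B6).
Pelarc would need Xanbel and Qilnor (B2), but Qilnor is never earned. No rule produces Qilnor, and it is not given.

Wynpax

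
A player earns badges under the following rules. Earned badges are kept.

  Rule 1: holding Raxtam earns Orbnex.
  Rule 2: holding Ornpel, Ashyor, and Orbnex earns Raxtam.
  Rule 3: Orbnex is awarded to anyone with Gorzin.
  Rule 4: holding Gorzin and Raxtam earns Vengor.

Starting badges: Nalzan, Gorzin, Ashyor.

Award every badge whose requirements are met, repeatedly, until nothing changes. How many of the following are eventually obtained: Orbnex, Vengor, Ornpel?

With Gorzin, Orbnex is earned (Rule 3).
Orbnex: reached.
Vengor would need Gorzin and Raxtam (Rule 4), but Raxtam is never earned.
No rule produces Ornpel, and it is not given.
Reached: Orbnex — 1 of the 3.

1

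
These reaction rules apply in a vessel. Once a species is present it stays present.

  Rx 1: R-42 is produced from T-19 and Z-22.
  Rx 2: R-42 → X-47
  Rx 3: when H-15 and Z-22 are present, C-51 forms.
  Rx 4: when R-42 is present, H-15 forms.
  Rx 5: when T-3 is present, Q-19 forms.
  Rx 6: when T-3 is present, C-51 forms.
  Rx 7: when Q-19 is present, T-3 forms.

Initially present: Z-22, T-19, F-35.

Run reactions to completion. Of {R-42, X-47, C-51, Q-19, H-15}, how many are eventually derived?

T-19 and Z-22 present → R-42 forms (Rx 1).
R-42 present → H-15 forms (Rx 4).
R-42 present → X-47 forms (Rx 2).
H-15 and Z-22 present → C-51 forms (Rx 3).
R-42: reached.
X-47: reached.
C-51: reached.
Q-19 would need T-3 (Rx 5), but T-3 never forms.
H-15: reached.
Reached: R-42, X-47, C-51, and H-15 — 4 of the 5.

4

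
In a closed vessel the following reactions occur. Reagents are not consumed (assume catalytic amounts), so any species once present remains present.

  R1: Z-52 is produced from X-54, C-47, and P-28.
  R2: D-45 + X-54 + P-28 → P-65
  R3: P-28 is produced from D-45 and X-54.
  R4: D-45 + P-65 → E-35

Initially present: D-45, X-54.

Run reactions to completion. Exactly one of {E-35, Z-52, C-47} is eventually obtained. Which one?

D-45 and X-54 present → P-28 forms (R3).
D-45, X-54, and P-28 present → P-65 forms (R2).
D-45 and P-65 present → E-35 forms (R4).
Z-52 would need X-54, C-47, and P-28 (R1), but C-47 never forms. No rule produces C-47, and it is not given.

E-35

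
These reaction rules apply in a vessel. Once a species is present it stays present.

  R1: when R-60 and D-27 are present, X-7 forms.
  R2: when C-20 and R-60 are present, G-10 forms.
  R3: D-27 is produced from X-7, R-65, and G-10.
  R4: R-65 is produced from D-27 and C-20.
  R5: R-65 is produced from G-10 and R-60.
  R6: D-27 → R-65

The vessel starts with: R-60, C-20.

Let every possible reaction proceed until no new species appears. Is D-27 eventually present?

D-27 would need X-7, R-65, and G-10 (R3), but X-7 never forms.

No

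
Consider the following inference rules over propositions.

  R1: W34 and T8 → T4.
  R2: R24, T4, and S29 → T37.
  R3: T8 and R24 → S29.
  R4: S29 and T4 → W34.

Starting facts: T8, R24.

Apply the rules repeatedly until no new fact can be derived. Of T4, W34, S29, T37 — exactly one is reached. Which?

T8 and R24 hold, so S29 follows (R3).
T37 would need R24, T4, and S29 (R2), but T4 is never established. T4 would need W34 and T8 (R1), but W34 is never established. W34 would need S29 and T4 (R4), but T4 is never established.

S29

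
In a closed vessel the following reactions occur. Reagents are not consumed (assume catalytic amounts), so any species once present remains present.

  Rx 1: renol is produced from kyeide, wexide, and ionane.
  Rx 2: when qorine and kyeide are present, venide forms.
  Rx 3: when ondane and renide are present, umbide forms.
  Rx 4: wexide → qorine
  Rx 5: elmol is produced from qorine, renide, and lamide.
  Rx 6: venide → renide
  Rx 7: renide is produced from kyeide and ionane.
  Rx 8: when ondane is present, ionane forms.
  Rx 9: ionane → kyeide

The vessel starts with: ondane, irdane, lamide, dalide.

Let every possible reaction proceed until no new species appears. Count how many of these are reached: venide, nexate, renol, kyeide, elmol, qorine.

1

ondane present → ionane forms (Rx 8).
ionane present → kyeide forms (Rx 9).
venide would need qorine and kyeide (Rx 2), but qorine never forms.
No rule produces nexate, and it is not given.
renol would need kyeide, wexide, and ionane (Rx 1), but wexide never forms.
kyeide: reached.
elmol would need qorine, renide, and lamide (Rx 5), but qorine never forms.
qorine would need wexide (Rx 4), but wexide never forms.
Reached: kyeide — 1 of the 6.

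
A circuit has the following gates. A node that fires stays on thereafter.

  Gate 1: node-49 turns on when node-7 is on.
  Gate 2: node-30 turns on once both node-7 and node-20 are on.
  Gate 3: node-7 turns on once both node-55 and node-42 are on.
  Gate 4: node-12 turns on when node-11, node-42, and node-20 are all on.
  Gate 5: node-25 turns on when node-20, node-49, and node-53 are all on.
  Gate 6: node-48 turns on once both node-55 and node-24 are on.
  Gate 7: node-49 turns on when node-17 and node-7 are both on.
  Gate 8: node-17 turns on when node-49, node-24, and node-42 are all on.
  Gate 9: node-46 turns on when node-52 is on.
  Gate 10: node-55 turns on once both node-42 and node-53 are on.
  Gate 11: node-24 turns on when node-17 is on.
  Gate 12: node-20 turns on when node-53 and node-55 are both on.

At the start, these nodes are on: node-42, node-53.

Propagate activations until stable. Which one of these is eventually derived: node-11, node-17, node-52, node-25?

node-25

node-42 and node-53 are on, so node-55 turns on (Gate 10).
node-53 and node-55 are on, so node-20 turns on (Gate 12).
Gate 3: node-55 and node-42 on → node-7 on.
node-7 is on, so node-49 turns on (Gate 1).
node-20, node-49, and node-53 are on, so node-25 turns on (Gate 5).
No rule produces node-11, and it is not given. node-17 would need node-49, node-24, and node-42 (Gate 8), but node-24 never turns on. No rule produces node-52, and it is not given.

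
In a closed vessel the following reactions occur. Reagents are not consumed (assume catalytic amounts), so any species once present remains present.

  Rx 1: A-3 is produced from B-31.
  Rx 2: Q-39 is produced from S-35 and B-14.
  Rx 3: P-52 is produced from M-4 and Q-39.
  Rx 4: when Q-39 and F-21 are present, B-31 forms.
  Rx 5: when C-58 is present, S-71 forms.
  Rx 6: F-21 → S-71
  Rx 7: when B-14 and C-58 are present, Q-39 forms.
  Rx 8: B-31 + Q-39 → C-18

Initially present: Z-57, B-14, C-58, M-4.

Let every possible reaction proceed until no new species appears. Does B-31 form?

No

B-31 would need Q-39 and F-21 (Rx 4), but F-21 never forms.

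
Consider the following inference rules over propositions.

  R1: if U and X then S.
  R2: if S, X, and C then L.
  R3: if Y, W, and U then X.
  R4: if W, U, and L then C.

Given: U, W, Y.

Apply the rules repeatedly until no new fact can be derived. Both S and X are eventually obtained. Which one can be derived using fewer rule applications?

X

X: Y, W, and U hold, so X follows (R3). [1 rule application]
S: From Y, W, and U, R3 gives X. U and X hold, so S follows (R1). [2 rule applications]
X needs fewer.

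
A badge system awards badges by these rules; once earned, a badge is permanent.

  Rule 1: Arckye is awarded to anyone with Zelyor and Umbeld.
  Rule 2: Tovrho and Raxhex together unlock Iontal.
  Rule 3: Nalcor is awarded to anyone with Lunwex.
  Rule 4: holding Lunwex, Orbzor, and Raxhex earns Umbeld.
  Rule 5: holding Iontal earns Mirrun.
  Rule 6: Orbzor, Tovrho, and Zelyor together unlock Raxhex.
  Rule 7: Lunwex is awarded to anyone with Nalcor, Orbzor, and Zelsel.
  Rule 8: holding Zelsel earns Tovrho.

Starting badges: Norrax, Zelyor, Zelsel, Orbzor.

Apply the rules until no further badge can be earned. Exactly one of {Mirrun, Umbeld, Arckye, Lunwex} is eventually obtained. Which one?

With Zelsel, Tovrho is earned (Rule 8).
With Orbzor, Tovrho, and Zelyor, Raxhex is earned (Rule 6).
With Tovrho and Raxhex, Iontal is earned (Rule 2).
With Iontal, Mirrun is earned (Rule 5).
Umbeld would need Lunwex, Orbzor, and Raxhex (Rule 4), but Lunwex is never earned. Arckye would need Zelyor and Umbeld (Rule 1), but Umbeld is never earned. Lunwex would need Nalcor, Orbzor, and Zelsel (Rule 7), but Nalcor is never earned.

Mirrun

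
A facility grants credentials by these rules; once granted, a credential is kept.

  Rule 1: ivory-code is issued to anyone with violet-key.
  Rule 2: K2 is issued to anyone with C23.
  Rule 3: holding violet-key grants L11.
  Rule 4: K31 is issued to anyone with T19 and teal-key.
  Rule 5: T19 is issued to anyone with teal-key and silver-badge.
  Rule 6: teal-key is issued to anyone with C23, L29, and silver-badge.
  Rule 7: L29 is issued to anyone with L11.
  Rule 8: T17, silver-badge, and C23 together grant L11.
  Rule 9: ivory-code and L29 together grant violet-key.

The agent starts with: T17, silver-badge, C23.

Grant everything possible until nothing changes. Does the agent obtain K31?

Holding T17, silver-badge, and C23 grants L11 (Rule 8).
Holding L11 grants L29 (Rule 7).
Holding C23, L29, and silver-badge grants teal-key (Rule 6).
Holding teal-key and silver-badge grants T19 (Rule 5).
Holding T19 and teal-key grants K31 (Rule 4).

Yes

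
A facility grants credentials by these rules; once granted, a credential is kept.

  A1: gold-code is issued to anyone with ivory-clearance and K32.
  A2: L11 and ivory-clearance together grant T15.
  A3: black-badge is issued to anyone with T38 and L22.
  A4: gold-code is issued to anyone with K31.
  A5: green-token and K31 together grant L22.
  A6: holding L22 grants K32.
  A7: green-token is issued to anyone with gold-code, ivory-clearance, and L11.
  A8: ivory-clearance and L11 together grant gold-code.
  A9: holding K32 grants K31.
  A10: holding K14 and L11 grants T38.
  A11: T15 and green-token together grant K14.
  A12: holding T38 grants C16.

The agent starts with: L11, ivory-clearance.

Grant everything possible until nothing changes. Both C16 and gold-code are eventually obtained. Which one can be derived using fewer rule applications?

gold-code: Holding ivory-clearance and L11 grants gold-code (A8). [1 rule application]
C16: Holding L11 and ivory-clearance grants T15 (A2). Holding ivory-clearance and L11 grants gold-code (A8). Holding gold-code, ivory-clearance, and L11 grants green-token (A7). Holding T15 and green-token grants K14 (A11). Holding K14 and L11 grants T38 (A10). Holding T38 grants C16 (A12). [6 rule applications]
gold-code needs fewer.

gold-code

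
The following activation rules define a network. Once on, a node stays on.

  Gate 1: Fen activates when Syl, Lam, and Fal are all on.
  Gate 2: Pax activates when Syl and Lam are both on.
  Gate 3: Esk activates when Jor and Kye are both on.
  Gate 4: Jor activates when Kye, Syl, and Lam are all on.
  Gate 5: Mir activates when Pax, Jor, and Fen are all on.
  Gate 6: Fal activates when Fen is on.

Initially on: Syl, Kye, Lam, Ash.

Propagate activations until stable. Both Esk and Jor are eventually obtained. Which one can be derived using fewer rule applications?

Jor

Jor: Gate 4: Kye, Syl, and Lam on → Jor on. [1 rule application]
Esk: Gate 4: Kye, Syl, and Lam on → Jor on. Jor and Kye are on, so Esk activates (Gate 3). [2 rule applications]
Jor needs fewer.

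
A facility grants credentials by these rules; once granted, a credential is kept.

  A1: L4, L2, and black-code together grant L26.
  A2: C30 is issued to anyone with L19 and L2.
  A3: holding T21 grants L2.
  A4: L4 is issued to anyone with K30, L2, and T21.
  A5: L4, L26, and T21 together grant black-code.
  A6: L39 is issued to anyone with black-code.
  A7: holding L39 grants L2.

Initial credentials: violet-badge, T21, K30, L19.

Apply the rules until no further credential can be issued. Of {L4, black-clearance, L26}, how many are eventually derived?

Holding T21 grants L2 (A3).
Holding K30, L2, and T21 grants L4 (A4).
L4: reached.
No rule produces black-clearance, and it is not given.
L26 would need L4, L2, and black-code (A1), but black-code is never granted.
Reached: L4 — 1 of the 3.

1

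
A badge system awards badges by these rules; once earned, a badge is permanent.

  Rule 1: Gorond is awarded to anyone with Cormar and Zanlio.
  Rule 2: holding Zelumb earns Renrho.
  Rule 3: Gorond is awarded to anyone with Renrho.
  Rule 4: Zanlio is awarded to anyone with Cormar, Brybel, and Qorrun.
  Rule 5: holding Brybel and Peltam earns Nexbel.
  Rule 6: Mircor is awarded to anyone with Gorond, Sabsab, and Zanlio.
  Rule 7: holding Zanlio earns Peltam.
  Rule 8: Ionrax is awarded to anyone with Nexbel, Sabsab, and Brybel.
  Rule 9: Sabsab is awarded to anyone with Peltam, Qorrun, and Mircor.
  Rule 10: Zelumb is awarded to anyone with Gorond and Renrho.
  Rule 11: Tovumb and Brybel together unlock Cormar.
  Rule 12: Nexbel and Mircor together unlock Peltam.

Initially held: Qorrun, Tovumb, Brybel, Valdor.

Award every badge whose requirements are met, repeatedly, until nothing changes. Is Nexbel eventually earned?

With Tovumb and Brybel, Cormar is earned (Rule 11).
With Cormar, Brybel, and Qorrun, Zanlio is earned (Rule 4).
With Zanlio, Peltam is earned (Rule 7).
With Brybel and Peltam, Nexbel is earned (Rule 5).

Yes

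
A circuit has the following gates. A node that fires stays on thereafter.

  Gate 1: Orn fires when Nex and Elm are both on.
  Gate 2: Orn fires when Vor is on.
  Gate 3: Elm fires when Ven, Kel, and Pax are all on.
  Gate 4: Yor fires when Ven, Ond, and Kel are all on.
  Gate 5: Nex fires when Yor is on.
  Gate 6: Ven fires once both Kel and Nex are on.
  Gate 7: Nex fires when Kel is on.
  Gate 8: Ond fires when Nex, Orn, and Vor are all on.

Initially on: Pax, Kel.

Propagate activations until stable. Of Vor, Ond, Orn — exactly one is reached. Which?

Orn

Gate 7: Kel on → Nex on.
Kel and Nex are on, so Ven fires (Gate 6).
Gate 3: Ven, Kel, and Pax on → Elm on.
Nex and Elm are on, so Orn fires (Gate 1).
No rule produces Vor, and it is not given. Ond would need Nex, Orn, and Vor (Gate 8), but Vor never turns on.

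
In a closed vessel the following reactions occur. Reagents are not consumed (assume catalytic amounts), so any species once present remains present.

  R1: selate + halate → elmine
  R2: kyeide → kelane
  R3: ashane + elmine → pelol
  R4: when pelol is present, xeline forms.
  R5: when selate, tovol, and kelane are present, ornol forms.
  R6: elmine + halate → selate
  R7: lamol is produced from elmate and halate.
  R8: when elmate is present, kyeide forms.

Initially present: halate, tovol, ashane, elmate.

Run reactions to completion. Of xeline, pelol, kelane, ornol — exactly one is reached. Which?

elmate present → kyeide forms (R8).
kyeide present → kelane forms (R2).
pelol would need ashane and elmine (R3), but elmine never forms. xeline would need pelol (R4), but pelol never forms. ornol would need selate, tovol, and kelane (R5), but selate never forms.

kelane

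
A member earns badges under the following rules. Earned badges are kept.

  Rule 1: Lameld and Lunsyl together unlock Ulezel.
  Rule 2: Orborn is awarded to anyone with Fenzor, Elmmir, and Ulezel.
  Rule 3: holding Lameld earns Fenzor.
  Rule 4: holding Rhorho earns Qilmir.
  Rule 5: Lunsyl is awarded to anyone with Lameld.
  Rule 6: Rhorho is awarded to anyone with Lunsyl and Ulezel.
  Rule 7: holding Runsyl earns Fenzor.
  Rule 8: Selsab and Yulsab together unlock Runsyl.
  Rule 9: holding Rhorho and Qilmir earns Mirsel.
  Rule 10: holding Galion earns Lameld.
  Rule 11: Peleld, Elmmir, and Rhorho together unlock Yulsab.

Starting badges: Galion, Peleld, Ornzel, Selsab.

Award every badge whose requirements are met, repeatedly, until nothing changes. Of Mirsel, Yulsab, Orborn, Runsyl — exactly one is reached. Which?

Mirsel

With Galion, Lameld is earned (Rule 10).
With Lameld, Lunsyl is earned (Rule 5).
With Lameld and Lunsyl, Ulezel is earned (Rule 1).
With Lunsyl and Ulezel, Rhorho is earned (Rule 6).
With Rhorho, Qilmir is earned (Rule 4).
With Rhorho and Qilmir, Mirsel is earned (Rule 9).
Orborn would need Fenzor, Elmmir, and Ulezel (Rule 2), but Elmmir is never earned. Runsyl would need Selsab and Yulsab (Rule 8), but Yulsab is never earned. Yulsab would need Peleld, Elmmir, and Rhorho (Rule 11), but Elmmir is never earned.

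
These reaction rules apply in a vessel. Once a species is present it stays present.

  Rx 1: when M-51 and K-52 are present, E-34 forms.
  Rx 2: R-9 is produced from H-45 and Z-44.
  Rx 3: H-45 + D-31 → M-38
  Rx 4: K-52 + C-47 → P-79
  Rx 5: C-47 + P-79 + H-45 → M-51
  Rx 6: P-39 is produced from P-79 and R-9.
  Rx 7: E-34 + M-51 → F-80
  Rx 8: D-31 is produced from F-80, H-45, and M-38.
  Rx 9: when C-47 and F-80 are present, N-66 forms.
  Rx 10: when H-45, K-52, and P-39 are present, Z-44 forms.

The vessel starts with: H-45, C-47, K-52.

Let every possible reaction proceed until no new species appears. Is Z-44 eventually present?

Z-44 would need H-45, K-52, and P-39 (Rx 10), but P-39 never forms.

No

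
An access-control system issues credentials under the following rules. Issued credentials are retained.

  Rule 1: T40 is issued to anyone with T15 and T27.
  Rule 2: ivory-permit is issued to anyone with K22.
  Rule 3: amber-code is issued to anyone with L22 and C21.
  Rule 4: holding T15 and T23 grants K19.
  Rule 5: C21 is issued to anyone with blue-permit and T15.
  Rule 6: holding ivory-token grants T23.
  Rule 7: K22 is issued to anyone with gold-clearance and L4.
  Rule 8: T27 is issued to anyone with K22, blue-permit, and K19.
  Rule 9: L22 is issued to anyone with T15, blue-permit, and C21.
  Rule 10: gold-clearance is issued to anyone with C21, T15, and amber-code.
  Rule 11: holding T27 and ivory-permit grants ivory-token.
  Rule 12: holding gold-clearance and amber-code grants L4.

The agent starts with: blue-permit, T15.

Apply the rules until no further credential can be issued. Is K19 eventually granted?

K19 would need T15 and T23 (Rule 4), but T23 is never granted.

No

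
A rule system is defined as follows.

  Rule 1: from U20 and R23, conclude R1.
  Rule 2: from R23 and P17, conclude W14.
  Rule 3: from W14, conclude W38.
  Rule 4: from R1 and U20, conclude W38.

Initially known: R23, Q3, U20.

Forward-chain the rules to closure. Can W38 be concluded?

U20 and R23 hold, so R1 follows (Rule 1).
From R1 and U20, Rule 4 gives W38.

Yes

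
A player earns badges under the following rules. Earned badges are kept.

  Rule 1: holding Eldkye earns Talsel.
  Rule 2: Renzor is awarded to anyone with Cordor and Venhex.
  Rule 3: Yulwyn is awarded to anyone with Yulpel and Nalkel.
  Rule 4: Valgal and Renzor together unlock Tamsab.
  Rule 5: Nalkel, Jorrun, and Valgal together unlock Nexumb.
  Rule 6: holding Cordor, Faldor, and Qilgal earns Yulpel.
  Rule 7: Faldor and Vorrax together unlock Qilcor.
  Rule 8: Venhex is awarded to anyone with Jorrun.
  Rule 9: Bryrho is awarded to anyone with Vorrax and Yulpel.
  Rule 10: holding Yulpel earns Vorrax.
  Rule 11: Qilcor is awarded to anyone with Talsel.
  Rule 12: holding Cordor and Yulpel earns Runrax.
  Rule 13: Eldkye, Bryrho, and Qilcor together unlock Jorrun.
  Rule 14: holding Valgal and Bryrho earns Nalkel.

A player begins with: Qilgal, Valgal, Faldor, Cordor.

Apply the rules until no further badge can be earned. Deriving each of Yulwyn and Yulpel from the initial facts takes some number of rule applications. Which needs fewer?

Yulpel: With Cordor, Faldor, and Qilgal, Yulpel is earned (Rule 6). [1 rule application]
Yulwyn: With Cordor, Faldor, and Qilgal, Yulpel is earned (Rule 6). With Yulpel, Vorrax is earned (Rule 10). With Vorrax and Yulpel, Bryrho is earned (Rule 9). With Valgal and Bryrho, Nalkel is earned (Rule 14). With Yulpel and Nalkel, Yulwyn is earned (Rule 3). [5 rule applications]
Yulpel needs fewer.

Yulpel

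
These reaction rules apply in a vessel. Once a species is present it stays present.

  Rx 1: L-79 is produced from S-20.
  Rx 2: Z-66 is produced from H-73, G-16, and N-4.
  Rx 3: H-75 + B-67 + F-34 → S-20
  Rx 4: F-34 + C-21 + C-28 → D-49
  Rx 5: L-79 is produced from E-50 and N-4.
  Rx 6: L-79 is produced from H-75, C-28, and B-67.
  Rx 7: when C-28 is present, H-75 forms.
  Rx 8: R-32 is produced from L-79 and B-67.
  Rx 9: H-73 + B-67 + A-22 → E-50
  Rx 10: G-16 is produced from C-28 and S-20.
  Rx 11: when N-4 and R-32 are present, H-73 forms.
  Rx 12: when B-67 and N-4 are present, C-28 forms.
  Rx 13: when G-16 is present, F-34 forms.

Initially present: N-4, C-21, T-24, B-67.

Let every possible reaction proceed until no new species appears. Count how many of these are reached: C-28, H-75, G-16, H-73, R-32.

B-67 and N-4 present → C-28 forms (Rx 12).
C-28 present → H-75 forms (Rx 7).
H-75, C-28, and B-67 present → L-79 forms (Rx 6).
L-79 and B-67 present → R-32 forms (Rx 8).
N-4 and R-32 present → H-73 forms (Rx 11).
C-28: reached.
H-75: reached.
G-16 would need C-28 and S-20 (Rx 10), but S-20 never forms.
H-73: reached.
R-32: reached.
Reached: C-28, H-75, H-73, and R-32 — 4 of the 5.

4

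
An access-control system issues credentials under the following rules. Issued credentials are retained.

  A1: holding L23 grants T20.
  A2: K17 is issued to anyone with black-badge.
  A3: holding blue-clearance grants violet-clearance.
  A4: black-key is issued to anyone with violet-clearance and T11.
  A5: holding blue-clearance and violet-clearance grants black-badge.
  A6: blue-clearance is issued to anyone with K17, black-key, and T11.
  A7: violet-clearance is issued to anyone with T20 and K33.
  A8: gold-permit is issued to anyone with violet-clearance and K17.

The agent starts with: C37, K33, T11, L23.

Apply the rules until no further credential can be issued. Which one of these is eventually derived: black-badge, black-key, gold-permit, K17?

Holding L23 grants T20 (A1).
Holding T20 and K33 grants violet-clearance (A7).
Holding violet-clearance and T11 grants black-key (A4).
gold-permit would need violet-clearance and K17 (A8), but K17 is never granted. K17 would need black-badge (A2), but black-badge is never granted. black-badge would need blue-clearance and violet-clearance (A5), but blue-clearance is never granted.

black-key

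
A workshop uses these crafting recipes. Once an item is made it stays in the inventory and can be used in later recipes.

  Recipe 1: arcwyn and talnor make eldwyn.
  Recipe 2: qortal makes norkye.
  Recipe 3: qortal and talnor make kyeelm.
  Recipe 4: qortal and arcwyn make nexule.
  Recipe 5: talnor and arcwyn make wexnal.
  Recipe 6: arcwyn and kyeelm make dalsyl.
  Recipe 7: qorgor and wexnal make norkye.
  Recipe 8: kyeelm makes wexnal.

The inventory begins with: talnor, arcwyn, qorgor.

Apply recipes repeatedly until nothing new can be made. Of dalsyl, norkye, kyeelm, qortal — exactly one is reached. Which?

talnor and arcwyn → wexnal (Recipe 5).
Using Recipe 7, qorgor and wexnal make norkye.
No rule produces qortal, and it is not given. dalsyl would need arcwyn and kyeelm (Recipe 6), but kyeelm is never obtained. kyeelm would need qortal and talnor (Recipe 3), but qortal is never obtained.

norkye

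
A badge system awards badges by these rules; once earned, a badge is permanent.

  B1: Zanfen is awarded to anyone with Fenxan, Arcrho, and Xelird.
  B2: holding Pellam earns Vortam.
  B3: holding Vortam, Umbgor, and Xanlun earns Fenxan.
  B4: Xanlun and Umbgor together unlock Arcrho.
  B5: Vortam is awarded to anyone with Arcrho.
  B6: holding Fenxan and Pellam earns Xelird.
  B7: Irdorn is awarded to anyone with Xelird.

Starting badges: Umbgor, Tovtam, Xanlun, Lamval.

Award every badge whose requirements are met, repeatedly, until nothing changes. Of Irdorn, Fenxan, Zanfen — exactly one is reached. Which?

Fenxan

With Xanlun and Umbgor, Arcrho is earned (B4).
With Arcrho, Vortam is earned (B5).
With Vortam, Umbgor, and Xanlun, Fenxan is earned (B3).
Irdorn would need Xelird (B7), but Xelird is never earned. Zanfen would need Fenxan, Arcrho, and Xelird (B1), but Xelird is never earned.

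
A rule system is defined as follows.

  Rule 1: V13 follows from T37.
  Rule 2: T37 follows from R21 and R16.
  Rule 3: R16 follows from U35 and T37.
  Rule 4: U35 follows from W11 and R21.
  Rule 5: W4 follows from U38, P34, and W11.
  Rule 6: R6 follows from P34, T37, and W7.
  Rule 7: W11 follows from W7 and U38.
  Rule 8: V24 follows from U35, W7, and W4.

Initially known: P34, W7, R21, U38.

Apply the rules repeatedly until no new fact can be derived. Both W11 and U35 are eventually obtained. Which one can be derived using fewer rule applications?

W11: W7 and U38 hold, so W11 follows (Rule 7). [1 rule application]
U35: W7 and U38 hold, so W11 follows (Rule 7). From W11 and R21, Rule 4 gives U35. [2 rule applications]
W11 needs fewer.

W11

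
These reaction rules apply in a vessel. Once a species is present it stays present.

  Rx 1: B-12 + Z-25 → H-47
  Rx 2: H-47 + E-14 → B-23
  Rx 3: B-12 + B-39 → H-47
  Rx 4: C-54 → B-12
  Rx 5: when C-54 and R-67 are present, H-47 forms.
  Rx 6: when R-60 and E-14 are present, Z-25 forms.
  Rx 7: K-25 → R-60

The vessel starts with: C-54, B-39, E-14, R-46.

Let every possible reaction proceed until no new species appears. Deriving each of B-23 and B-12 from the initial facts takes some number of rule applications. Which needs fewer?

B-12

B-12: C-54 present → B-12 forms (Rx 4). [1 rule application]
B-23: C-54 present → B-12 forms (Rx 4). B-12 and B-39 present → H-47 forms (Rx 3). H-47 and E-14 present → B-23 forms (Rx 2). [3 rule applications]
B-12 needs fewer.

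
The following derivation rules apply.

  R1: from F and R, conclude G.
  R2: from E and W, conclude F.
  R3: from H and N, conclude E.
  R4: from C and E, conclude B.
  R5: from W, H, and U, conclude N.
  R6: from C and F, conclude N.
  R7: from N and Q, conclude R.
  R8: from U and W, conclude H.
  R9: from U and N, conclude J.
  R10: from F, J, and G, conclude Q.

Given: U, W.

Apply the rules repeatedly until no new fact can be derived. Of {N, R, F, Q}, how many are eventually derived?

2

From U and W, R8 gives H.
W, H, and U hold, so N follows (R5).
From H and N, R3 gives E.
From E and W, R2 gives F.
N: reached.
R would need N and Q (R7), but Q is never established.
F: reached.
Q would need F, J, and G (R10), but G is never established.
Reached: N and F — 2 of the 4.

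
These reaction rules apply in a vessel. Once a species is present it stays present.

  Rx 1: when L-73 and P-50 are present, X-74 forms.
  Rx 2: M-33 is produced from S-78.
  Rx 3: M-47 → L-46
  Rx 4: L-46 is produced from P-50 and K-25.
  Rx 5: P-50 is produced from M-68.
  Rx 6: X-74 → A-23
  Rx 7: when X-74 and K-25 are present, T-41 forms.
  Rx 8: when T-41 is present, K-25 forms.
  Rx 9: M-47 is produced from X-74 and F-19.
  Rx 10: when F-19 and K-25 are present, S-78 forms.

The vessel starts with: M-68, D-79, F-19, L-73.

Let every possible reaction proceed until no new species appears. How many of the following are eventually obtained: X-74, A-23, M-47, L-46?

4

M-68 present → P-50 forms (Rx 5).
L-73 and P-50 present → X-74 forms (Rx 1).
X-74 and F-19 present → M-47 forms (Rx 9).
X-74 present → A-23 forms (Rx 6).
M-47 present → L-46 forms (Rx 3).
X-74: reached.
A-23: reached.
M-47: reached.
L-46: reached.
All 4 are reached.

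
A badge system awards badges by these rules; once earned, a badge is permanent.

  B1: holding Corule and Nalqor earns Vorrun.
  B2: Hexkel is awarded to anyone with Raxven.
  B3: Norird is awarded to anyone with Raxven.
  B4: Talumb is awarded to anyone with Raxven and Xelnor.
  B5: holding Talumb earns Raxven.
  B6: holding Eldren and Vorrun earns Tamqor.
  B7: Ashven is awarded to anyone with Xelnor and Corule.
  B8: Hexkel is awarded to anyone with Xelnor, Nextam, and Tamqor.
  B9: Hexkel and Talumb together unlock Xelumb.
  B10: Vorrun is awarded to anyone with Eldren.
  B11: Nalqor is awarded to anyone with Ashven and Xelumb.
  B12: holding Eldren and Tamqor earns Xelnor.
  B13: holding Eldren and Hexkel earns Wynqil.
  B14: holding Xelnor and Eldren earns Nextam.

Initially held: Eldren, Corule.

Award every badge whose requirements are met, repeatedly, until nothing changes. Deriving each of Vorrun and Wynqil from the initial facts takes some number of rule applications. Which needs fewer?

Vorrun

Vorrun: With Eldren, Vorrun is earned (B10). [1 rule application]
Wynqil: With Eldren, Vorrun is earned (B10). With Eldren and Vorrun, Tamqor is earned (B6). With Eldren and Tamqor, Xelnor is earned (B12). With Xelnor and Eldren, Nextam is earned (B14). With Xelnor, Nextam, and Tamqor, Hexkel is earned (B8). With Eldren and Hexkel, Wynqil is earned (B13). [6 rule applications]
Vorrun needs fewer.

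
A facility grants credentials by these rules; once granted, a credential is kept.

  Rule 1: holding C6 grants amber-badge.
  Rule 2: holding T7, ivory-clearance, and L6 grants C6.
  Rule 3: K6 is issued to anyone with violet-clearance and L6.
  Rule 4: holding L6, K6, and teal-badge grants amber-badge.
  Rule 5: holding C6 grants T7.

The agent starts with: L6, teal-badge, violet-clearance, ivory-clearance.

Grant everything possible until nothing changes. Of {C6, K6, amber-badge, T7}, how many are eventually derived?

2

Holding violet-clearance and L6 grants K6 (Rule 3).
Holding L6, K6, and teal-badge grants amber-badge (Rule 4).
C6 would need T7, ivory-clearance, and L6 (Rule 2), but T7 is never granted.
K6: reached.
amber-badge: reached.
T7 would need C6 (Rule 5), but C6 is never granted.
Reached: K6 and amber-badge — 2 of the 4.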